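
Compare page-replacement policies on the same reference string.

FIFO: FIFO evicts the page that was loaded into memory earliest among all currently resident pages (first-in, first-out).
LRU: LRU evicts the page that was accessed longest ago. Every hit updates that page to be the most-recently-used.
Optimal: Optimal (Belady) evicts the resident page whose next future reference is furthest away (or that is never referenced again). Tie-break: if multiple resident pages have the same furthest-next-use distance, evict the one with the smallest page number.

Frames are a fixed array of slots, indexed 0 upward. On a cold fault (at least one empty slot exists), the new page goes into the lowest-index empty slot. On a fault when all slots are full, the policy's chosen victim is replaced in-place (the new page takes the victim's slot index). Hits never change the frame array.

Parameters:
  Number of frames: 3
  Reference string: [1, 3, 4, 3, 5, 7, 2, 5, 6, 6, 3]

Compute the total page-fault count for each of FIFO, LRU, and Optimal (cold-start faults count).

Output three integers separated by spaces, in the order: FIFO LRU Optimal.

Answer: 8 8 7

Derivation:
--- FIFO ---
  step 0: ref 1 -> FAULT, frames=[1,-,-] (faults so far: 1)
  step 1: ref 3 -> FAULT, frames=[1,3,-] (faults so far: 2)
  step 2: ref 4 -> FAULT, frames=[1,3,4] (faults so far: 3)
  step 3: ref 3 -> HIT, frames=[1,3,4] (faults so far: 3)
  step 4: ref 5 -> FAULT, evict 1, frames=[5,3,4] (faults so far: 4)
  step 5: ref 7 -> FAULT, evict 3, frames=[5,7,4] (faults so far: 5)
  step 6: ref 2 -> FAULT, evict 4, frames=[5,7,2] (faults so far: 6)
  step 7: ref 5 -> HIT, frames=[5,7,2] (faults so far: 6)
  step 8: ref 6 -> FAULT, evict 5, frames=[6,7,2] (faults so far: 7)
  step 9: ref 6 -> HIT, frames=[6,7,2] (faults so far: 7)
  step 10: ref 3 -> FAULT, evict 7, frames=[6,3,2] (faults so far: 8)
  FIFO total faults: 8
--- LRU ---
  step 0: ref 1 -> FAULT, frames=[1,-,-] (faults so far: 1)
  step 1: ref 3 -> FAULT, frames=[1,3,-] (faults so far: 2)
  step 2: ref 4 -> FAULT, frames=[1,3,4] (faults so far: 3)
  step 3: ref 3 -> HIT, frames=[1,3,4] (faults so far: 3)
  step 4: ref 5 -> FAULT, evict 1, frames=[5,3,4] (faults so far: 4)
  step 5: ref 7 -> FAULT, evict 4, frames=[5,3,7] (faults so far: 5)
  step 6: ref 2 -> FAULT, evict 3, frames=[5,2,7] (faults so far: 6)
  step 7: ref 5 -> HIT, frames=[5,2,7] (faults so far: 6)
  step 8: ref 6 -> FAULT, evict 7, frames=[5,2,6] (faults so far: 7)
  step 9: ref 6 -> HIT, frames=[5,2,6] (faults so far: 7)
  step 10: ref 3 -> FAULT, evict 2, frames=[5,3,6] (faults so far: 8)
  LRU total faults: 8
--- Optimal ---
  step 0: ref 1 -> FAULT, frames=[1,-,-] (faults so far: 1)
  step 1: ref 3 -> FAULT, frames=[1,3,-] (faults so far: 2)
  step 2: ref 4 -> FAULT, frames=[1,3,4] (faults so far: 3)
  step 3: ref 3 -> HIT, frames=[1,3,4] (faults so far: 3)
  step 4: ref 5 -> FAULT, evict 1, frames=[5,3,4] (faults so far: 4)
  step 5: ref 7 -> FAULT, evict 4, frames=[5,3,7] (faults so far: 5)
  step 6: ref 2 -> FAULT, evict 7, frames=[5,3,2] (faults so far: 6)
  step 7: ref 5 -> HIT, frames=[5,3,2] (faults so far: 6)
  step 8: ref 6 -> FAULT, evict 2, frames=[5,3,6] (faults so far: 7)
  step 9: ref 6 -> HIT, frames=[5,3,6] (faults so far: 7)
  step 10: ref 3 -> HIT, frames=[5,3,6] (faults so far: 7)
  Optimal total faults: 7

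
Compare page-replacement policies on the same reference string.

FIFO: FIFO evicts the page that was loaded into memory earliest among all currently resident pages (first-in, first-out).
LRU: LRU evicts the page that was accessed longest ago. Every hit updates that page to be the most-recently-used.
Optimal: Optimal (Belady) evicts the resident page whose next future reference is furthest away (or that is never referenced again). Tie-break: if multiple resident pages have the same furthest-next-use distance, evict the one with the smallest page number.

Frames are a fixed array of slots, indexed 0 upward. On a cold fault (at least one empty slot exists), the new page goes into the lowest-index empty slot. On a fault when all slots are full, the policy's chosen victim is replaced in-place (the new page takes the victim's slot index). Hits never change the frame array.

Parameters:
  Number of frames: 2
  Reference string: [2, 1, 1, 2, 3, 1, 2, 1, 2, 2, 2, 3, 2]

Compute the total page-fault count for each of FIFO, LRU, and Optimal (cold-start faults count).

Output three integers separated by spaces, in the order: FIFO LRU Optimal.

Answer: 7 6 5

Derivation:
--- FIFO ---
  step 0: ref 2 -> FAULT, frames=[2,-] (faults so far: 1)
  step 1: ref 1 -> FAULT, frames=[2,1] (faults so far: 2)
  step 2: ref 1 -> HIT, frames=[2,1] (faults so far: 2)
  step 3: ref 2 -> HIT, frames=[2,1] (faults so far: 2)
  step 4: ref 3 -> FAULT, evict 2, frames=[3,1] (faults so far: 3)
  step 5: ref 1 -> HIT, frames=[3,1] (faults so far: 3)
  step 6: ref 2 -> FAULT, evict 1, frames=[3,2] (faults so far: 4)
  step 7: ref 1 -> FAULT, evict 3, frames=[1,2] (faults so far: 5)
  step 8: ref 2 -> HIT, frames=[1,2] (faults so far: 5)
  step 9: ref 2 -> HIT, frames=[1,2] (faults so far: 5)
  step 10: ref 2 -> HIT, frames=[1,2] (faults so far: 5)
  step 11: ref 3 -> FAULT, evict 2, frames=[1,3] (faults so far: 6)
  step 12: ref 2 -> FAULT, evict 1, frames=[2,3] (faults so far: 7)
  FIFO total faults: 7
--- LRU ---
  step 0: ref 2 -> FAULT, frames=[2,-] (faults so far: 1)
  step 1: ref 1 -> FAULT, frames=[2,1] (faults so far: 2)
  step 2: ref 1 -> HIT, frames=[2,1] (faults so far: 2)
  step 3: ref 2 -> HIT, frames=[2,1] (faults so far: 2)
  step 4: ref 3 -> FAULT, evict 1, frames=[2,3] (faults so far: 3)
  step 5: ref 1 -> FAULT, evict 2, frames=[1,3] (faults so far: 4)
  step 6: ref 2 -> FAULT, evict 3, frames=[1,2] (faults so far: 5)
  step 7: ref 1 -> HIT, frames=[1,2] (faults so far: 5)
  step 8: ref 2 -> HIT, frames=[1,2] (faults so far: 5)
  step 9: ref 2 -> HIT, frames=[1,2] (faults so far: 5)
  step 10: ref 2 -> HIT, frames=[1,2] (faults so far: 5)
  step 11: ref 3 -> FAULT, evict 1, frames=[3,2] (faults so far: 6)
  step 12: ref 2 -> HIT, frames=[3,2] (faults so far: 6)
  LRU total faults: 6
--- Optimal ---
  step 0: ref 2 -> FAULT, frames=[2,-] (faults so far: 1)
  step 1: ref 1 -> FAULT, frames=[2,1] (faults so far: 2)
  step 2: ref 1 -> HIT, frames=[2,1] (faults so far: 2)
  step 3: ref 2 -> HIT, frames=[2,1] (faults so far: 2)
  step 4: ref 3 -> FAULT, evict 2, frames=[3,1] (faults so far: 3)
  step 5: ref 1 -> HIT, frames=[3,1] (faults so far: 3)
  step 6: ref 2 -> FAULT, evict 3, frames=[2,1] (faults so far: 4)
  step 7: ref 1 -> HIT, frames=[2,1] (faults so far: 4)
  step 8: ref 2 -> HIT, frames=[2,1] (faults so far: 4)
  step 9: ref 2 -> HIT, frames=[2,1] (faults so far: 4)
  step 10: ref 2 -> HIT, frames=[2,1] (faults so far: 4)
  step 11: ref 3 -> FAULT, evict 1, frames=[2,3] (faults so far: 5)
  step 12: ref 2 -> HIT, frames=[2,3] (faults so far: 5)
  Optimal total faults: 5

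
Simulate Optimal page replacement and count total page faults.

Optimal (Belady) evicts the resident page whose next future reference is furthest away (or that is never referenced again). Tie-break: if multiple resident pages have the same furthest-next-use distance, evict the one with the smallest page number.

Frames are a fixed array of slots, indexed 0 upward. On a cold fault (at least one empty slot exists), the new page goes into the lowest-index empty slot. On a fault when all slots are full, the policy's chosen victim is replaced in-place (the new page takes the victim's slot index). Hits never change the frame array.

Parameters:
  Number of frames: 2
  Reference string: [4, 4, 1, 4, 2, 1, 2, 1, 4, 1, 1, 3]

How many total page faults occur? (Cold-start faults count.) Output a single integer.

Step 0: ref 4 → FAULT, frames=[4,-]
Step 1: ref 4 → HIT, frames=[4,-]
Step 2: ref 1 → FAULT, frames=[4,1]
Step 3: ref 4 → HIT, frames=[4,1]
Step 4: ref 2 → FAULT (evict 4), frames=[2,1]
Step 5: ref 1 → HIT, frames=[2,1]
Step 6: ref 2 → HIT, frames=[2,1]
Step 7: ref 1 → HIT, frames=[2,1]
Step 8: ref 4 → FAULT (evict 2), frames=[4,1]
Step 9: ref 1 → HIT, frames=[4,1]
Step 10: ref 1 → HIT, frames=[4,1]
Step 11: ref 3 → FAULT (evict 1), frames=[4,3]
Total faults: 5

Answer: 5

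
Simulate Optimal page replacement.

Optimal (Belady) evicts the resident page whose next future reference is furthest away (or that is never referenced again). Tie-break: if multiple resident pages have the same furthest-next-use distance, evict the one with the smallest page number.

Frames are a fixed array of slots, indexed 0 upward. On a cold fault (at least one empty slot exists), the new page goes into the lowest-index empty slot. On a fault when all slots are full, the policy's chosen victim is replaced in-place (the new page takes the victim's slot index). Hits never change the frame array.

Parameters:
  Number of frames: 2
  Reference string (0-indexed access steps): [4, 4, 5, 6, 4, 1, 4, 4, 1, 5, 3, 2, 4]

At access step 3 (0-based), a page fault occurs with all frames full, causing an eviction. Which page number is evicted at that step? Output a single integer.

Answer: 5

Derivation:
Step 0: ref 4 -> FAULT, frames=[4,-]
Step 1: ref 4 -> HIT, frames=[4,-]
Step 2: ref 5 -> FAULT, frames=[4,5]
Step 3: ref 6 -> FAULT, evict 5, frames=[4,6]
At step 3: evicted page 5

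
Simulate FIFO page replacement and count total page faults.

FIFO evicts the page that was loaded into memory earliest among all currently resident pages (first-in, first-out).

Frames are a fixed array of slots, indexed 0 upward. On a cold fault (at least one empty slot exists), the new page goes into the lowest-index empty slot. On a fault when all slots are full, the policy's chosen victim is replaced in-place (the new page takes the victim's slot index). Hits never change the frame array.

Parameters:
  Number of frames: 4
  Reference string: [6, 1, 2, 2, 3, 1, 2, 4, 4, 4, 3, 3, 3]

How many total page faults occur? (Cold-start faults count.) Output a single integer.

Step 0: ref 6 → FAULT, frames=[6,-,-,-]
Step 1: ref 1 → FAULT, frames=[6,1,-,-]
Step 2: ref 2 → FAULT, frames=[6,1,2,-]
Step 3: ref 2 → HIT, frames=[6,1,2,-]
Step 4: ref 3 → FAULT, frames=[6,1,2,3]
Step 5: ref 1 → HIT, frames=[6,1,2,3]
Step 6: ref 2 → HIT, frames=[6,1,2,3]
Step 7: ref 4 → FAULT (evict 6), frames=[4,1,2,3]
Step 8: ref 4 → HIT, frames=[4,1,2,3]
Step 9: ref 4 → HIT, frames=[4,1,2,3]
Step 10: ref 3 → HIT, frames=[4,1,2,3]
Step 11: ref 3 → HIT, frames=[4,1,2,3]
Step 12: ref 3 → HIT, frames=[4,1,2,3]
Total faults: 5

Answer: 5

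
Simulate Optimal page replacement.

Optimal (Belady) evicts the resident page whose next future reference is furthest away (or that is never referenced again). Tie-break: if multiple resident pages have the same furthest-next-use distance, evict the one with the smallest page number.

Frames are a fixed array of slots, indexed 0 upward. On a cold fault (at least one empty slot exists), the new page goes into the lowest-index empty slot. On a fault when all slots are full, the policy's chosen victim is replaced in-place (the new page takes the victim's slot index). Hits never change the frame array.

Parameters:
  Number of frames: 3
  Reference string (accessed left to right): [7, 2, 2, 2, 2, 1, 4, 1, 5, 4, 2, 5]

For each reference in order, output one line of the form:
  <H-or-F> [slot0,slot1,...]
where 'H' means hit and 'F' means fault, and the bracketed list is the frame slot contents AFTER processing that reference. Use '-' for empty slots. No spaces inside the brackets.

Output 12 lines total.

F [7,-,-]
F [7,2,-]
H [7,2,-]
H [7,2,-]
H [7,2,-]
F [7,2,1]
F [4,2,1]
H [4,2,1]
F [4,2,5]
H [4,2,5]
H [4,2,5]
H [4,2,5]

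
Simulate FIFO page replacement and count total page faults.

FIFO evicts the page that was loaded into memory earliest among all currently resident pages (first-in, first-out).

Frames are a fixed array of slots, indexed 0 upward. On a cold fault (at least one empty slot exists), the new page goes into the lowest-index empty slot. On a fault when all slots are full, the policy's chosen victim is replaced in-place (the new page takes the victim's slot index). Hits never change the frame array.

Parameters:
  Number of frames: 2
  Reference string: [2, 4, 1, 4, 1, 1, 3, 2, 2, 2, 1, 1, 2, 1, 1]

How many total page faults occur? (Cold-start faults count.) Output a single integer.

Step 0: ref 2 → FAULT, frames=[2,-]
Step 1: ref 4 → FAULT, frames=[2,4]
Step 2: ref 1 → FAULT (evict 2), frames=[1,4]
Step 3: ref 4 → HIT, frames=[1,4]
Step 4: ref 1 → HIT, frames=[1,4]
Step 5: ref 1 → HIT, frames=[1,4]
Step 6: ref 3 → FAULT (evict 4), frames=[1,3]
Step 7: ref 2 → FAULT (evict 1), frames=[2,3]
Step 8: ref 2 → HIT, frames=[2,3]
Step 9: ref 2 → HIT, frames=[2,3]
Step 10: ref 1 → FAULT (evict 3), frames=[2,1]
Step 11: ref 1 → HIT, frames=[2,1]
Step 12: ref 2 → HIT, frames=[2,1]
Step 13: ref 1 → HIT, frames=[2,1]
Step 14: ref 1 → HIT, frames=[2,1]
Total faults: 6

Answer: 6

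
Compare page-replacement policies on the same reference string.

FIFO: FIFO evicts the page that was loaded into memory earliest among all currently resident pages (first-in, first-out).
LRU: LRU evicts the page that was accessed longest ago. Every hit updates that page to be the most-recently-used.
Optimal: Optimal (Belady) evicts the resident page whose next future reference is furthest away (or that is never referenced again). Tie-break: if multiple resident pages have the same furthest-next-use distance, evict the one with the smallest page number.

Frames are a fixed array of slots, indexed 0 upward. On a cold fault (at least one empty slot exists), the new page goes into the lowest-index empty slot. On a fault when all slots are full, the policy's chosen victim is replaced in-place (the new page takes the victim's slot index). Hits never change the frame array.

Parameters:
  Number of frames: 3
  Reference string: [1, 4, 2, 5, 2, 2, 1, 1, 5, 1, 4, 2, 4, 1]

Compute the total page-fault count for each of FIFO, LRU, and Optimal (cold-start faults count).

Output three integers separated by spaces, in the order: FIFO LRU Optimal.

Answer: 7 7 5

Derivation:
--- FIFO ---
  step 0: ref 1 -> FAULT, frames=[1,-,-] (faults so far: 1)
  step 1: ref 4 -> FAULT, frames=[1,4,-] (faults so far: 2)
  step 2: ref 2 -> FAULT, frames=[1,4,2] (faults so far: 3)
  step 3: ref 5 -> FAULT, evict 1, frames=[5,4,2] (faults so far: 4)
  step 4: ref 2 -> HIT, frames=[5,4,2] (faults so far: 4)
  step 5: ref 2 -> HIT, frames=[5,4,2] (faults so far: 4)
  step 6: ref 1 -> FAULT, evict 4, frames=[5,1,2] (faults so far: 5)
  step 7: ref 1 -> HIT, frames=[5,1,2] (faults so far: 5)
  step 8: ref 5 -> HIT, frames=[5,1,2] (faults so far: 5)
  step 9: ref 1 -> HIT, frames=[5,1,2] (faults so far: 5)
  step 10: ref 4 -> FAULT, evict 2, frames=[5,1,4] (faults so far: 6)
  step 11: ref 2 -> FAULT, evict 5, frames=[2,1,4] (faults so far: 7)
  step 12: ref 4 -> HIT, frames=[2,1,4] (faults so far: 7)
  step 13: ref 1 -> HIT, frames=[2,1,4] (faults so far: 7)
  FIFO total faults: 7
--- LRU ---
  step 0: ref 1 -> FAULT, frames=[1,-,-] (faults so far: 1)
  step 1: ref 4 -> FAULT, frames=[1,4,-] (faults so far: 2)
  step 2: ref 2 -> FAULT, frames=[1,4,2] (faults so far: 3)
  step 3: ref 5 -> FAULT, evict 1, frames=[5,4,2] (faults so far: 4)
  step 4: ref 2 -> HIT, frames=[5,4,2] (faults so far: 4)
  step 5: ref 2 -> HIT, frames=[5,4,2] (faults so far: 4)
  step 6: ref 1 -> FAULT, evict 4, frames=[5,1,2] (faults so far: 5)
  step 7: ref 1 -> HIT, frames=[5,1,2] (faults so far: 5)
  step 8: ref 5 -> HIT, frames=[5,1,2] (faults so far: 5)
  step 9: ref 1 -> HIT, frames=[5,1,2] (faults so far: 5)
  step 10: ref 4 -> FAULT, evict 2, frames=[5,1,4] (faults so far: 6)
  step 11: ref 2 -> FAULT, evict 5, frames=[2,1,4] (faults so far: 7)
  step 12: ref 4 -> HIT, frames=[2,1,4] (faults so far: 7)
  step 13: ref 1 -> HIT, frames=[2,1,4] (faults so far: 7)
  LRU total faults: 7
--- Optimal ---
  step 0: ref 1 -> FAULT, frames=[1,-,-] (faults so far: 1)
  step 1: ref 4 -> FAULT, frames=[1,4,-] (faults so far: 2)
  step 2: ref 2 -> FAULT, frames=[1,4,2] (faults so far: 3)
  step 3: ref 5 -> FAULT, evict 4, frames=[1,5,2] (faults so far: 4)
  step 4: ref 2 -> HIT, frames=[1,5,2] (faults so far: 4)
  step 5: ref 2 -> HIT, frames=[1,5,2] (faults so far: 4)
  step 6: ref 1 -> HIT, frames=[1,5,2] (faults so far: 4)
  step 7: ref 1 -> HIT, frames=[1,5,2] (faults so far: 4)
  step 8: ref 5 -> HIT, frames=[1,5,2] (faults so far: 4)
  step 9: ref 1 -> HIT, frames=[1,5,2] (faults so far: 4)
  step 10: ref 4 -> FAULT, evict 5, frames=[1,4,2] (faults so far: 5)
  step 11: ref 2 -> HIT, frames=[1,4,2] (faults so far: 5)
  step 12: ref 4 -> HIT, frames=[1,4,2] (faults so far: 5)
  step 13: ref 1 -> HIT, frames=[1,4,2] (faults so far: 5)
  Optimal total faults: 5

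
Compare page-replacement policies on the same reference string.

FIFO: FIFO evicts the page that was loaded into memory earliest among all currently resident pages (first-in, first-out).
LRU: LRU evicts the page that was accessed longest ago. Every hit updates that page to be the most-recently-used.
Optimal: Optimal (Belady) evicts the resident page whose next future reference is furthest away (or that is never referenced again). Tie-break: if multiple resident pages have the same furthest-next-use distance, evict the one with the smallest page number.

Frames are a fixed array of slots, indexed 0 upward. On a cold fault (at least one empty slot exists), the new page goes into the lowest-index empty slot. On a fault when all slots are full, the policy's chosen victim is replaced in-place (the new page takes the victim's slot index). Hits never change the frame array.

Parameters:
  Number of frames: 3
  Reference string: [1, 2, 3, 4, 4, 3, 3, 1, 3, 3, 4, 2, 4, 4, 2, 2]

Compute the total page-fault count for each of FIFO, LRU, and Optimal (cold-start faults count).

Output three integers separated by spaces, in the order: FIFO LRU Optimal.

Answer: 6 6 5

Derivation:
--- FIFO ---
  step 0: ref 1 -> FAULT, frames=[1,-,-] (faults so far: 1)
  step 1: ref 2 -> FAULT, frames=[1,2,-] (faults so far: 2)
  step 2: ref 3 -> FAULT, frames=[1,2,3] (faults so far: 3)
  step 3: ref 4 -> FAULT, evict 1, frames=[4,2,3] (faults so far: 4)
  step 4: ref 4 -> HIT, frames=[4,2,3] (faults so far: 4)
  step 5: ref 3 -> HIT, frames=[4,2,3] (faults so far: 4)
  step 6: ref 3 -> HIT, frames=[4,2,3] (faults so far: 4)
  step 7: ref 1 -> FAULT, evict 2, frames=[4,1,3] (faults so far: 5)
  step 8: ref 3 -> HIT, frames=[4,1,3] (faults so far: 5)
  step 9: ref 3 -> HIT, frames=[4,1,3] (faults so far: 5)
  step 10: ref 4 -> HIT, frames=[4,1,3] (faults so far: 5)
  step 11: ref 2 -> FAULT, evict 3, frames=[4,1,2] (faults so far: 6)
  step 12: ref 4 -> HIT, frames=[4,1,2] (faults so far: 6)
  step 13: ref 4 -> HIT, frames=[4,1,2] (faults so far: 6)
  step 14: ref 2 -> HIT, frames=[4,1,2] (faults so far: 6)
  step 15: ref 2 -> HIT, frames=[4,1,2] (faults so far: 6)
  FIFO total faults: 6
--- LRU ---
  step 0: ref 1 -> FAULT, frames=[1,-,-] (faults so far: 1)
  step 1: ref 2 -> FAULT, frames=[1,2,-] (faults so far: 2)
  step 2: ref 3 -> FAULT, frames=[1,2,3] (faults so far: 3)
  step 3: ref 4 -> FAULT, evict 1, frames=[4,2,3] (faults so far: 4)
  step 4: ref 4 -> HIT, frames=[4,2,3] (faults so far: 4)
  step 5: ref 3 -> HIT, frames=[4,2,3] (faults so far: 4)
  step 6: ref 3 -> HIT, frames=[4,2,3] (faults so far: 4)
  step 7: ref 1 -> FAULT, evict 2, frames=[4,1,3] (faults so far: 5)
  step 8: ref 3 -> HIT, frames=[4,1,3] (faults so far: 5)
  step 9: ref 3 -> HIT, frames=[4,1,3] (faults so far: 5)
  step 10: ref 4 -> HIT, frames=[4,1,3] (faults so far: 5)
  step 11: ref 2 -> FAULT, evict 1, frames=[4,2,3] (faults so far: 6)
  step 12: ref 4 -> HIT, frames=[4,2,3] (faults so far: 6)
  step 13: ref 4 -> HIT, frames=[4,2,3] (faults so far: 6)
  step 14: ref 2 -> HIT, frames=[4,2,3] (faults so far: 6)
  step 15: ref 2 -> HIT, frames=[4,2,3] (faults so far: 6)
  LRU total faults: 6
--- Optimal ---
  step 0: ref 1 -> FAULT, frames=[1,-,-] (faults so far: 1)
  step 1: ref 2 -> FAULT, frames=[1,2,-] (faults so far: 2)
  step 2: ref 3 -> FAULT, frames=[1,2,3] (faults so far: 3)
  step 3: ref 4 -> FAULT, evict 2, frames=[1,4,3] (faults so far: 4)
  step 4: ref 4 -> HIT, frames=[1,4,3] (faults so far: 4)
  step 5: ref 3 -> HIT, frames=[1,4,3] (faults so far: 4)
  step 6: ref 3 -> HIT, frames=[1,4,3] (faults so far: 4)
  step 7: ref 1 -> HIT, frames=[1,4,3] (faults so far: 4)
  step 8: ref 3 -> HIT, frames=[1,4,3] (faults so far: 4)
  step 9: ref 3 -> HIT, frames=[1,4,3] (faults so far: 4)
  step 10: ref 4 -> HIT, frames=[1,4,3] (faults so far: 4)
  step 11: ref 2 -> FAULT, evict 1, frames=[2,4,3] (faults so far: 5)
  step 12: ref 4 -> HIT, frames=[2,4,3] (faults so far: 5)
  step 13: ref 4 -> HIT, frames=[2,4,3] (faults so far: 5)
  step 14: ref 2 -> HIT, frames=[2,4,3] (faults so far: 5)
  step 15: ref 2 -> HIT, frames=[2,4,3] (faults so far: 5)
  Optimal total faults: 5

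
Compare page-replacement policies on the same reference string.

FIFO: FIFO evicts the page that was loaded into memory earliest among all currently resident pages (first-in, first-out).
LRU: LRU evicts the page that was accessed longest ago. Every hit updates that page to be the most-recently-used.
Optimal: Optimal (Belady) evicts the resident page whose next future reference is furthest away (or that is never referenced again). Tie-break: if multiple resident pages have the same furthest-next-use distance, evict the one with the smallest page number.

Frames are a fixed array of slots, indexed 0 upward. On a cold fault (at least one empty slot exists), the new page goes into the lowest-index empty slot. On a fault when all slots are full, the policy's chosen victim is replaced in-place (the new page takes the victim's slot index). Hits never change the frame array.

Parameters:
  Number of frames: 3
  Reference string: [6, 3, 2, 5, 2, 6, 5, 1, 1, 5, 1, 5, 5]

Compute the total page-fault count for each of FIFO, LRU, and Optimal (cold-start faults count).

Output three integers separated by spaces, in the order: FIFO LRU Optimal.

Answer: 6 6 5

Derivation:
--- FIFO ---
  step 0: ref 6 -> FAULT, frames=[6,-,-] (faults so far: 1)
  step 1: ref 3 -> FAULT, frames=[6,3,-] (faults so far: 2)
  step 2: ref 2 -> FAULT, frames=[6,3,2] (faults so far: 3)
  step 3: ref 5 -> FAULT, evict 6, frames=[5,3,2] (faults so far: 4)
  step 4: ref 2 -> HIT, frames=[5,3,2] (faults so far: 4)
  step 5: ref 6 -> FAULT, evict 3, frames=[5,6,2] (faults so far: 5)
  step 6: ref 5 -> HIT, frames=[5,6,2] (faults so far: 5)
  step 7: ref 1 -> FAULT, evict 2, frames=[5,6,1] (faults so far: 6)
  step 8: ref 1 -> HIT, frames=[5,6,1] (faults so far: 6)
  step 9: ref 5 -> HIT, frames=[5,6,1] (faults so far: 6)
  step 10: ref 1 -> HIT, frames=[5,6,1] (faults so far: 6)
  step 11: ref 5 -> HIT, frames=[5,6,1] (faults so far: 6)
  step 12: ref 5 -> HIT, frames=[5,6,1] (faults so far: 6)
  FIFO total faults: 6
--- LRU ---
  step 0: ref 6 -> FAULT, frames=[6,-,-] (faults so far: 1)
  step 1: ref 3 -> FAULT, frames=[6,3,-] (faults so far: 2)
  step 2: ref 2 -> FAULT, frames=[6,3,2] (faults so far: 3)
  step 3: ref 5 -> FAULT, evict 6, frames=[5,3,2] (faults so far: 4)
  step 4: ref 2 -> HIT, frames=[5,3,2] (faults so far: 4)
  step 5: ref 6 -> FAULT, evict 3, frames=[5,6,2] (faults so far: 5)
  step 6: ref 5 -> HIT, frames=[5,6,2] (faults so far: 5)
  step 7: ref 1 -> FAULT, evict 2, frames=[5,6,1] (faults so far: 6)
  step 8: ref 1 -> HIT, frames=[5,6,1] (faults so far: 6)
  step 9: ref 5 -> HIT, frames=[5,6,1] (faults so far: 6)
  step 10: ref 1 -> HIT, frames=[5,6,1] (faults so far: 6)
  step 11: ref 5 -> HIT, frames=[5,6,1] (faults so far: 6)
  step 12: ref 5 -> HIT, frames=[5,6,1] (faults so far: 6)
  LRU total faults: 6
--- Optimal ---
  step 0: ref 6 -> FAULT, frames=[6,-,-] (faults so far: 1)
  step 1: ref 3 -> FAULT, frames=[6,3,-] (faults so far: 2)
  step 2: ref 2 -> FAULT, frames=[6,3,2] (faults so far: 3)
  step 3: ref 5 -> FAULT, evict 3, frames=[6,5,2] (faults so far: 4)
  step 4: ref 2 -> HIT, frames=[6,5,2] (faults so far: 4)
  step 5: ref 6 -> HIT, frames=[6,5,2] (faults so far: 4)
  step 6: ref 5 -> HIT, frames=[6,5,2] (faults so far: 4)
  step 7: ref 1 -> FAULT, evict 2, frames=[6,5,1] (faults so far: 5)
  step 8: ref 1 -> HIT, frames=[6,5,1] (faults so far: 5)
  step 9: ref 5 -> HIT, frames=[6,5,1] (faults so far: 5)
  step 10: ref 1 -> HIT, frames=[6,5,1] (faults so far: 5)
  step 11: ref 5 -> HIT, frames=[6,5,1] (faults so far: 5)
  step 12: ref 5 -> HIT, frames=[6,5,1] (faults so far: 5)
  Optimal total faults: 5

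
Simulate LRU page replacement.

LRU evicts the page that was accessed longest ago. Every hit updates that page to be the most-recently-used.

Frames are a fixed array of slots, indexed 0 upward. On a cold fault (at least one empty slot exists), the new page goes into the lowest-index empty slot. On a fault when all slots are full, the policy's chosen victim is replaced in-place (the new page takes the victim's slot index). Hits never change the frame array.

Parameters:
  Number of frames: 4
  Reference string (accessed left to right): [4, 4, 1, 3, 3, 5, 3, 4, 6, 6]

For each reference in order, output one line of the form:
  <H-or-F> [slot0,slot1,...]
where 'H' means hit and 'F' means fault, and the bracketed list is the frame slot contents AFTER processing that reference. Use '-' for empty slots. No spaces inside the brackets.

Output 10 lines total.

F [4,-,-,-]
H [4,-,-,-]
F [4,1,-,-]
F [4,1,3,-]
H [4,1,3,-]
F [4,1,3,5]
H [4,1,3,5]
H [4,1,3,5]
F [4,6,3,5]
H [4,6,3,5]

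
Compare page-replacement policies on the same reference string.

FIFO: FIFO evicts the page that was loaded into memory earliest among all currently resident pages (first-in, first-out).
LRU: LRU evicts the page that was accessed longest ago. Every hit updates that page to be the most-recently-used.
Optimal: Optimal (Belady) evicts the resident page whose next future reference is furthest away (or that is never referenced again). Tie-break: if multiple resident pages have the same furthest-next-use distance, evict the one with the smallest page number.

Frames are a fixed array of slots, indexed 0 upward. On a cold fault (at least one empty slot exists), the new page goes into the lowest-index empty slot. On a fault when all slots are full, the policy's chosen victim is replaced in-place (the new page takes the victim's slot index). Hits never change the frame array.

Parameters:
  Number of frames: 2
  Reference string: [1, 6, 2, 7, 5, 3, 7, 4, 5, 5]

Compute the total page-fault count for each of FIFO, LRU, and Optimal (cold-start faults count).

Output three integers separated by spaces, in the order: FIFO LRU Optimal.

--- FIFO ---
  step 0: ref 1 -> FAULT, frames=[1,-] (faults so far: 1)
  step 1: ref 6 -> FAULT, frames=[1,6] (faults so far: 2)
  step 2: ref 2 -> FAULT, evict 1, frames=[2,6] (faults so far: 3)
  step 3: ref 7 -> FAULT, evict 6, frames=[2,7] (faults so far: 4)
  step 4: ref 5 -> FAULT, evict 2, frames=[5,7] (faults so far: 5)
  step 5: ref 3 -> FAULT, evict 7, frames=[5,3] (faults so far: 6)
  step 6: ref 7 -> FAULT, evict 5, frames=[7,3] (faults so far: 7)
  step 7: ref 4 -> FAULT, evict 3, frames=[7,4] (faults so far: 8)
  step 8: ref 5 -> FAULT, evict 7, frames=[5,4] (faults so far: 9)
  step 9: ref 5 -> HIT, frames=[5,4] (faults so far: 9)
  FIFO total faults: 9
--- LRU ---
  step 0: ref 1 -> FAULT, frames=[1,-] (faults so far: 1)
  step 1: ref 6 -> FAULT, frames=[1,6] (faults so far: 2)
  step 2: ref 2 -> FAULT, evict 1, frames=[2,6] (faults so far: 3)
  step 3: ref 7 -> FAULT, evict 6, frames=[2,7] (faults so far: 4)
  step 4: ref 5 -> FAULT, evict 2, frames=[5,7] (faults so far: 5)
  step 5: ref 3 -> FAULT, evict 7, frames=[5,3] (faults so far: 6)
  step 6: ref 7 -> FAULT, evict 5, frames=[7,3] (faults so far: 7)
  step 7: ref 4 -> FAULT, evict 3, frames=[7,4] (faults so far: 8)
  step 8: ref 5 -> FAULT, evict 7, frames=[5,4] (faults so far: 9)
  step 9: ref 5 -> HIT, frames=[5,4] (faults so far: 9)
  LRU total faults: 9
--- Optimal ---
  step 0: ref 1 -> FAULT, frames=[1,-] (faults so far: 1)
  step 1: ref 6 -> FAULT, frames=[1,6] (faults so far: 2)
  step 2: ref 2 -> FAULT, evict 1, frames=[2,6] (faults so far: 3)
  step 3: ref 7 -> FAULT, evict 2, frames=[7,6] (faults so far: 4)
  step 4: ref 5 -> FAULT, evict 6, frames=[7,5] (faults so far: 5)
  step 5: ref 3 -> FAULT, evict 5, frames=[7,3] (faults so far: 6)
  step 6: ref 7 -> HIT, frames=[7,3] (faults so far: 6)
  step 7: ref 4 -> FAULT, evict 3, frames=[7,4] (faults so far: 7)
  step 8: ref 5 -> FAULT, evict 4, frames=[7,5] (faults so far: 8)
  step 9: ref 5 -> HIT, frames=[7,5] (faults so far: 8)
  Optimal total faults: 8

Answer: 9 9 8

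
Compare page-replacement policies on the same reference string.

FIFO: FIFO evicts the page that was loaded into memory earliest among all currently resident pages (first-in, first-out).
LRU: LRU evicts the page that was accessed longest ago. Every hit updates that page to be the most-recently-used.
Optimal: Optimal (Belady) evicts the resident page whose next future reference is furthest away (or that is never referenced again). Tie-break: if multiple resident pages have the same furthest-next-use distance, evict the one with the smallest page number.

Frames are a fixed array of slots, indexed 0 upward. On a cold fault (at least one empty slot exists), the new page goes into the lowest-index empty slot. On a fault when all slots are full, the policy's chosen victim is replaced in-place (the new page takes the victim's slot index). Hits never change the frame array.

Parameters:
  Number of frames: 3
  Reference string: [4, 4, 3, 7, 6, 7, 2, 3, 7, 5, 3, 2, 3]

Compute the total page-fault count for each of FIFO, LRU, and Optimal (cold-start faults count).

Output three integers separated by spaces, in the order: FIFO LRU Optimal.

--- FIFO ---
  step 0: ref 4 -> FAULT, frames=[4,-,-] (faults so far: 1)
  step 1: ref 4 -> HIT, frames=[4,-,-] (faults so far: 1)
  step 2: ref 3 -> FAULT, frames=[4,3,-] (faults so far: 2)
  step 3: ref 7 -> FAULT, frames=[4,3,7] (faults so far: 3)
  step 4: ref 6 -> FAULT, evict 4, frames=[6,3,7] (faults so far: 4)
  step 5: ref 7 -> HIT, frames=[6,3,7] (faults so far: 4)
  step 6: ref 2 -> FAULT, evict 3, frames=[6,2,7] (faults so far: 5)
  step 7: ref 3 -> FAULT, evict 7, frames=[6,2,3] (faults so far: 6)
  step 8: ref 7 -> FAULT, evict 6, frames=[7,2,3] (faults so far: 7)
  step 9: ref 5 -> FAULT, evict 2, frames=[7,5,3] (faults so far: 8)
  step 10: ref 3 -> HIT, frames=[7,5,3] (faults so far: 8)
  step 11: ref 2 -> FAULT, evict 3, frames=[7,5,2] (faults so far: 9)
  step 12: ref 3 -> FAULT, evict 7, frames=[3,5,2] (faults so far: 10)
  FIFO total faults: 10
--- LRU ---
  step 0: ref 4 -> FAULT, frames=[4,-,-] (faults so far: 1)
  step 1: ref 4 -> HIT, frames=[4,-,-] (faults so far: 1)
  step 2: ref 3 -> FAULT, frames=[4,3,-] (faults so far: 2)
  step 3: ref 7 -> FAULT, frames=[4,3,7] (faults so far: 3)
  step 4: ref 6 -> FAULT, evict 4, frames=[6,3,7] (faults so far: 4)
  step 5: ref 7 -> HIT, frames=[6,3,7] (faults so far: 4)
  step 6: ref 2 -> FAULT, evict 3, frames=[6,2,7] (faults so far: 5)
  step 7: ref 3 -> FAULT, evict 6, frames=[3,2,7] (faults so far: 6)
  step 8: ref 7 -> HIT, frames=[3,2,7] (faults so far: 6)
  step 9: ref 5 -> FAULT, evict 2, frames=[3,5,7] (faults so far: 7)
  step 10: ref 3 -> HIT, frames=[3,5,7] (faults so far: 7)
  step 11: ref 2 -> FAULT, evict 7, frames=[3,5,2] (faults so far: 8)
  step 12: ref 3 -> HIT, frames=[3,5,2] (faults so far: 8)
  LRU total faults: 8
--- Optimal ---
  step 0: ref 4 -> FAULT, frames=[4,-,-] (faults so far: 1)
  step 1: ref 4 -> HIT, frames=[4,-,-] (faults so far: 1)
  step 2: ref 3 -> FAULT, frames=[4,3,-] (faults so far: 2)
  step 3: ref 7 -> FAULT, frames=[4,3,7] (faults so far: 3)
  step 4: ref 6 -> FAULT, evict 4, frames=[6,3,7] (faults so far: 4)
  step 5: ref 7 -> HIT, frames=[6,3,7] (faults so far: 4)
  step 6: ref 2 -> FAULT, evict 6, frames=[2,3,7] (faults so far: 5)
  step 7: ref 3 -> HIT, frames=[2,3,7] (faults so far: 5)
  step 8: ref 7 -> HIT, frames=[2,3,7] (faults so far: 5)
  step 9: ref 5 -> FAULT, evict 7, frames=[2,3,5] (faults so far: 6)
  step 10: ref 3 -> HIT, frames=[2,3,5] (faults so far: 6)
  step 11: ref 2 -> HIT, frames=[2,3,5] (faults so far: 6)
  step 12: ref 3 -> HIT, frames=[2,3,5] (faults so far: 6)
  Optimal total faults: 6

Answer: 10 8 6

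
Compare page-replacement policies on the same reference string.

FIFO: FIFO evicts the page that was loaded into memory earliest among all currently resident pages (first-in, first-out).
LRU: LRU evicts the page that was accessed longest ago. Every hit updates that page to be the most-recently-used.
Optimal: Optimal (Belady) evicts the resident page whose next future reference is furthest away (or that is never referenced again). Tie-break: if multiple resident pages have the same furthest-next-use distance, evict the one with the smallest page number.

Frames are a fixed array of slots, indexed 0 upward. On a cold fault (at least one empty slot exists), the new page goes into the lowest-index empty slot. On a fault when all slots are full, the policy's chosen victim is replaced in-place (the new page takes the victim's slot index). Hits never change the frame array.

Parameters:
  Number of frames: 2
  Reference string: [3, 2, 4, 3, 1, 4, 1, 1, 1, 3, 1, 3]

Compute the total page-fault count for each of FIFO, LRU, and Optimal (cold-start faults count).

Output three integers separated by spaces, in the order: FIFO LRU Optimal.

Answer: 8 7 5

Derivation:
--- FIFO ---
  step 0: ref 3 -> FAULT, frames=[3,-] (faults so far: 1)
  step 1: ref 2 -> FAULT, frames=[3,2] (faults so far: 2)
  step 2: ref 4 -> FAULT, evict 3, frames=[4,2] (faults so far: 3)
  step 3: ref 3 -> FAULT, evict 2, frames=[4,3] (faults so far: 4)
  step 4: ref 1 -> FAULT, evict 4, frames=[1,3] (faults so far: 5)
  step 5: ref 4 -> FAULT, evict 3, frames=[1,4] (faults so far: 6)
  step 6: ref 1 -> HIT, frames=[1,4] (faults so far: 6)
  step 7: ref 1 -> HIT, frames=[1,4] (faults so far: 6)
  step 8: ref 1 -> HIT, frames=[1,4] (faults so far: 6)
  step 9: ref 3 -> FAULT, evict 1, frames=[3,4] (faults so far: 7)
  step 10: ref 1 -> FAULT, evict 4, frames=[3,1] (faults so far: 8)
  step 11: ref 3 -> HIT, frames=[3,1] (faults so far: 8)
  FIFO total faults: 8
--- LRU ---
  step 0: ref 3 -> FAULT, frames=[3,-] (faults so far: 1)
  step 1: ref 2 -> FAULT, frames=[3,2] (faults so far: 2)
  step 2: ref 4 -> FAULT, evict 3, frames=[4,2] (faults so far: 3)
  step 3: ref 3 -> FAULT, evict 2, frames=[4,3] (faults so far: 4)
  step 4: ref 1 -> FAULT, evict 4, frames=[1,3] (faults so far: 5)
  step 5: ref 4 -> FAULT, evict 3, frames=[1,4] (faults so far: 6)
  step 6: ref 1 -> HIT, frames=[1,4] (faults so far: 6)
  step 7: ref 1 -> HIT, frames=[1,4] (faults so far: 6)
  step 8: ref 1 -> HIT, frames=[1,4] (faults so far: 6)
  step 9: ref 3 -> FAULT, evict 4, frames=[1,3] (faults so far: 7)
  step 10: ref 1 -> HIT, frames=[1,3] (faults so far: 7)
  step 11: ref 3 -> HIT, frames=[1,3] (faults so far: 7)
  LRU total faults: 7
--- Optimal ---
  step 0: ref 3 -> FAULT, frames=[3,-] (faults so far: 1)
  step 1: ref 2 -> FAULT, frames=[3,2] (faults so far: 2)
  step 2: ref 4 -> FAULT, evict 2, frames=[3,4] (faults so far: 3)
  step 3: ref 3 -> HIT, frames=[3,4] (faults so far: 3)
  step 4: ref 1 -> FAULT, evict 3, frames=[1,4] (faults so far: 4)
  step 5: ref 4 -> HIT, frames=[1,4] (faults so far: 4)
  step 6: ref 1 -> HIT, frames=[1,4] (faults so far: 4)
  step 7: ref 1 -> HIT, frames=[1,4] (faults so far: 4)
  step 8: ref 1 -> HIT, frames=[1,4] (faults so far: 4)
  step 9: ref 3 -> FAULT, evict 4, frames=[1,3] (faults so far: 5)
  step 10: ref 1 -> HIT, frames=[1,3] (faults so far: 5)
  step 11: ref 3 -> HIT, frames=[1,3] (faults so far: 5)
  Optimal total faults: 5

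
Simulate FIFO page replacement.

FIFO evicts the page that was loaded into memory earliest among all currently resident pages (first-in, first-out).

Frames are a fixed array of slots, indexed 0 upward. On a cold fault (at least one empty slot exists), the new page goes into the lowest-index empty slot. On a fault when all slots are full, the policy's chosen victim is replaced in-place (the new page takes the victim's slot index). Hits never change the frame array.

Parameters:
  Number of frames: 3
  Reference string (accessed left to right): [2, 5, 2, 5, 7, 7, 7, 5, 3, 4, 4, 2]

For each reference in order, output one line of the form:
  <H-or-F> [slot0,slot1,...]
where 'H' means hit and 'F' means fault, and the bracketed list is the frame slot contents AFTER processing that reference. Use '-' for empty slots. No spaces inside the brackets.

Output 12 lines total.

F [2,-,-]
F [2,5,-]
H [2,5,-]
H [2,5,-]
F [2,5,7]
H [2,5,7]
H [2,5,7]
H [2,5,7]
F [3,5,7]
F [3,4,7]
H [3,4,7]
F [3,4,2]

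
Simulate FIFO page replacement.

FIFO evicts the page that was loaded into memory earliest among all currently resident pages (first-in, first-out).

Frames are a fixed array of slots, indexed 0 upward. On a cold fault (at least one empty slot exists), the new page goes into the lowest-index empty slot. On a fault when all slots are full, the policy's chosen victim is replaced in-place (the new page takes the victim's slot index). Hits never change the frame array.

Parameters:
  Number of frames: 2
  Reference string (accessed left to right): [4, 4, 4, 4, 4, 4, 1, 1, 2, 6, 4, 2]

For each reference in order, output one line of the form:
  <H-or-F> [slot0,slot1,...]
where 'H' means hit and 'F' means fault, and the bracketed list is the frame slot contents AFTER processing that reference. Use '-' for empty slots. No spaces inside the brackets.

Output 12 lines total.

F [4,-]
H [4,-]
H [4,-]
H [4,-]
H [4,-]
H [4,-]
F [4,1]
H [4,1]
F [2,1]
F [2,6]
F [4,6]
F [4,2]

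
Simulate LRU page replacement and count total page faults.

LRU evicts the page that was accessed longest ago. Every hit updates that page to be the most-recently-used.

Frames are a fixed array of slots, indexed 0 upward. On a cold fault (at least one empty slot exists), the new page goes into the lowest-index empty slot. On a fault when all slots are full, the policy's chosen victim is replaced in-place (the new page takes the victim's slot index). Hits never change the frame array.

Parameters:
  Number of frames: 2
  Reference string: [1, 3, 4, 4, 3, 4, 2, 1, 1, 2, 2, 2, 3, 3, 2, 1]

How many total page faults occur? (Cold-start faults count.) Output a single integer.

Answer: 7

Derivation:
Step 0: ref 1 → FAULT, frames=[1,-]
Step 1: ref 3 → FAULT, frames=[1,3]
Step 2: ref 4 → FAULT (evict 1), frames=[4,3]
Step 3: ref 4 → HIT, frames=[4,3]
Step 4: ref 3 → HIT, frames=[4,3]
Step 5: ref 4 → HIT, frames=[4,3]
Step 6: ref 2 → FAULT (evict 3), frames=[4,2]
Step 7: ref 1 → FAULT (evict 4), frames=[1,2]
Step 8: ref 1 → HIT, frames=[1,2]
Step 9: ref 2 → HIT, frames=[1,2]
Step 10: ref 2 → HIT, frames=[1,2]
Step 11: ref 2 → HIT, frames=[1,2]
Step 12: ref 3 → FAULT (evict 1), frames=[3,2]
Step 13: ref 3 → HIT, frames=[3,2]
Step 14: ref 2 → HIT, frames=[3,2]
Step 15: ref 1 → FAULT (evict 3), frames=[1,2]
Total faults: 7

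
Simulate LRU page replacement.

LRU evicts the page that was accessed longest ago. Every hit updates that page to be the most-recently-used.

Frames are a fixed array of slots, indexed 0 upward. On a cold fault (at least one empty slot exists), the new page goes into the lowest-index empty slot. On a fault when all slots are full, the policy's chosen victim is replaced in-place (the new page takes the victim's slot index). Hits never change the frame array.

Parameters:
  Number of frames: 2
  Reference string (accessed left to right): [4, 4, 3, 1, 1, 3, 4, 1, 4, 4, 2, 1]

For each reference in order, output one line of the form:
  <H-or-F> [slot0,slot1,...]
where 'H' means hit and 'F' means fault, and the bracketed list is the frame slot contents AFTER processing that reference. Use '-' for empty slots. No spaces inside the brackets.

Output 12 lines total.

F [4,-]
H [4,-]
F [4,3]
F [1,3]
H [1,3]
H [1,3]
F [4,3]
F [4,1]
H [4,1]
H [4,1]
F [4,2]
F [1,2]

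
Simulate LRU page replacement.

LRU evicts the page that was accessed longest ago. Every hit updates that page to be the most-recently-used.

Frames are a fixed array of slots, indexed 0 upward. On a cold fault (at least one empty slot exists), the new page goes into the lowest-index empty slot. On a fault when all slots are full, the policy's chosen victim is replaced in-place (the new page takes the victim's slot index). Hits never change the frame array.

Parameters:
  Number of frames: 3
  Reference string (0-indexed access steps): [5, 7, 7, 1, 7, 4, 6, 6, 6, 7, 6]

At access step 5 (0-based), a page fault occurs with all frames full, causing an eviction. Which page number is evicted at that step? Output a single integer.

Answer: 5

Derivation:
Step 0: ref 5 -> FAULT, frames=[5,-,-]
Step 1: ref 7 -> FAULT, frames=[5,7,-]
Step 2: ref 7 -> HIT, frames=[5,7,-]
Step 3: ref 1 -> FAULT, frames=[5,7,1]
Step 4: ref 7 -> HIT, frames=[5,7,1]
Step 5: ref 4 -> FAULT, evict 5, frames=[4,7,1]
At step 5: evicted page 5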